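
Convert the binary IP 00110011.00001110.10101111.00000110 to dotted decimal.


00110011 = 51
00001110 = 14
10101111 = 175
00000110 = 6
IP: 51.14.175.6


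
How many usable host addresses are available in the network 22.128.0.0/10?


Host bits = 32 - 10 = 22
Total addresses = 2^22 = 4194304
Usable = total - 2 (network and broadcast)
Usable hosts: 4194302


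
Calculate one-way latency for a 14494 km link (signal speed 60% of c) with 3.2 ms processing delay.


Speed = 0.6 * 3e5 km/s = 180000 km/s
Propagation delay = 14494 / 180000 = 0.0805 s = 80.5222 ms
Processing delay = 3.2 ms
Total one-way latency = 83.7222 ms


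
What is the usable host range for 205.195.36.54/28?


Network: 205.195.36.48
Broadcast: 205.195.36.63
First usable = network + 1
Last usable = broadcast - 1
Range: 205.195.36.49 to 205.195.36.62


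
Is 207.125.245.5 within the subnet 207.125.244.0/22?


Subnet network: 207.125.244.0
Test IP AND mask: 207.125.244.0
Yes, 207.125.245.5 is in 207.125.244.0/22


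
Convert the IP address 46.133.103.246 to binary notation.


46 = 00101110
133 = 10000101
103 = 01100111
246 = 11110110
Binary: 00101110.10000101.01100111.11110110


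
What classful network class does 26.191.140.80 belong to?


First octet: 26
Binary: 00011010
0xxxxxxx -> Class A (1-126)
Class A, default mask 255.0.0.0 (/8)


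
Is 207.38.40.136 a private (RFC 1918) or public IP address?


RFC 1918 private ranges:
  10.0.0.0/8 (10.0.0.0 - 10.255.255.255)
  172.16.0.0/12 (172.16.0.0 - 172.31.255.255)
  192.168.0.0/16 (192.168.0.0 - 192.168.255.255)
Public (not in any RFC 1918 range)


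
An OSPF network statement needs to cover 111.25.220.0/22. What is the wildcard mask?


Subnet mask: 255.255.252.0
Wildcard = 255.255.255.255 - subnet mask
255 - 255 = 0
255 - 255 = 0
255 - 252 = 3
255 - 0 = 255
Wildcard: 0.0.3.255


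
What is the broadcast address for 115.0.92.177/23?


Network: 115.0.92.0/23
Host bits = 9
Set all host bits to 1:
Broadcast: 115.0.93.255


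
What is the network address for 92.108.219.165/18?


IP:   01011100.01101100.11011011.10100101
Mask: 11111111.11111111.11000000.00000000
AND operation:
Net:  01011100.01101100.11000000.00000000
Network: 92.108.192.0/18


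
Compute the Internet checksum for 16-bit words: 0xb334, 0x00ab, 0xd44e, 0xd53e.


Sum all words (with carry folding):
+ 0xb334 = 0xb334
+ 0x00ab = 0xb3df
+ 0xd44e = 0x882e
+ 0xd53e = 0x5d6d
One's complement: ~0x5d6d
Checksum = 0xa292


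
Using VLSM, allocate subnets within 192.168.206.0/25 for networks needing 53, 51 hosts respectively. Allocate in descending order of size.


53 hosts -> /26 (62 usable): 192.168.206.0/26
51 hosts -> /26 (62 usable): 192.168.206.64/26
Allocation: 192.168.206.0/26 (53 hosts, 62 usable); 192.168.206.64/26 (51 hosts, 62 usable)


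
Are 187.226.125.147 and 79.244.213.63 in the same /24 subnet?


Mask: 255.255.255.0
187.226.125.147 AND mask = 187.226.125.0
79.244.213.63 AND mask = 79.244.213.0
No, different subnets (187.226.125.0 vs 79.244.213.0)


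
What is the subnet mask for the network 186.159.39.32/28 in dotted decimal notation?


/28 means 28 network bits, 4 host bits
Binary: 11111111111111111111111111110000
Mask: 255.255.255.240


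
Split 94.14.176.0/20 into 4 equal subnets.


New prefix = 20 + 2 = 22
Each subnet has 1024 addresses
  94.14.176.0/22
  94.14.180.0/22
  94.14.184.0/22
  94.14.188.0/22
Subnets: 94.14.176.0/22, 94.14.180.0/22, 94.14.184.0/22, 94.14.188.0/22


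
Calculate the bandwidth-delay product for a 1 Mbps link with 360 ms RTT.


BDP = bandwidth * RTT
= 1 Mbps * 360 ms
= 1 * 1e6 * 360 / 1000 bits
= 360000 bits
= 45000 bytes
= 43.9453 KB
BDP = 360000 bits (45000 bytes)


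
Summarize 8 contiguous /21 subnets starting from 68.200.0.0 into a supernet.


Original prefix: /21
Number of subnets: 8 = 2^3
New prefix = 21 - 3 = 18
Supernet: 68.200.0.0/18


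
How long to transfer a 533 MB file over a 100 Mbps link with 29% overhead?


Effective throughput = 100 * (1 - 29/100) = 71 Mbps
File size in Mb = 533 * 8 = 4264 Mb
Time = 4264 / 71
Time = 60.0563 seconds


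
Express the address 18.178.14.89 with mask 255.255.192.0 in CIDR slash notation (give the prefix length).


Binary: 11111111.11111111.11000000.00000000
Count leading 1s
Prefix: /18


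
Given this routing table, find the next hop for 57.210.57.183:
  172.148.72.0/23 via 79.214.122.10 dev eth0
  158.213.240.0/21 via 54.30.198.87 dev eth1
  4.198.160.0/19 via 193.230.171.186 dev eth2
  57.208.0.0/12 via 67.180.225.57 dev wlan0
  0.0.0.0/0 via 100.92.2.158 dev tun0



Longest prefix match for 57.210.57.183:
  /23 172.148.72.0: no
  /21 158.213.240.0: no
  /19 4.198.160.0: no
  /12 57.208.0.0: MATCH
  /0 0.0.0.0: MATCH
Selected: next-hop 67.180.225.57 via wlan0 (matched /12)


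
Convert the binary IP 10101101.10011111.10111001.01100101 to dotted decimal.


10101101 = 173
10011111 = 159
10111001 = 185
01100101 = 101
IP: 173.159.185.101


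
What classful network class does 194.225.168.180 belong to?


First octet: 194
Binary: 11000010
110xxxxx -> Class C (192-223)
Class C, default mask 255.255.255.0 (/24)


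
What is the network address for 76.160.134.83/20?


IP:   01001100.10100000.10000110.01010011
Mask: 11111111.11111111.11110000.00000000
AND operation:
Net:  01001100.10100000.10000000.00000000
Network: 76.160.128.0/20


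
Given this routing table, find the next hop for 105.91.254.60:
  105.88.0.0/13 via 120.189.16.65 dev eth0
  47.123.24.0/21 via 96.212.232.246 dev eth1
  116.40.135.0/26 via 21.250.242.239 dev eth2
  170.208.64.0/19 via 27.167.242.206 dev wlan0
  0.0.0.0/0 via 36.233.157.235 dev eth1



Longest prefix match for 105.91.254.60:
  /13 105.88.0.0: MATCH
  /21 47.123.24.0: no
  /26 116.40.135.0: no
  /19 170.208.64.0: no
  /0 0.0.0.0: MATCH
Selected: next-hop 120.189.16.65 via eth0 (matched /13)


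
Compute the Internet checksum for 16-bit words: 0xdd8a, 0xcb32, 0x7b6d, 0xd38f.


Sum all words (with carry folding):
+ 0xdd8a = 0xdd8a
+ 0xcb32 = 0xa8bd
+ 0x7b6d = 0x242b
+ 0xd38f = 0xf7ba
One's complement: ~0xf7ba
Checksum = 0x0845


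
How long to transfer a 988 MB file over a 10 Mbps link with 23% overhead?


Effective throughput = 10 * (1 - 23/100) = 7.7 Mbps
File size in Mb = 988 * 8 = 7904 Mb
Time = 7904 / 7.7
Time = 1026.4935 seconds


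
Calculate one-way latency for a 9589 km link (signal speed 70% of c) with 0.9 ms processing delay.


Speed = 0.7 * 3e5 km/s = 210000 km/s
Propagation delay = 9589 / 210000 = 0.0457 s = 45.6619 ms
Processing delay = 0.9 ms
Total one-way latency = 46.5619 ms


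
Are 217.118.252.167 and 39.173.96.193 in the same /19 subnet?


Mask: 255.255.224.0
217.118.252.167 AND mask = 217.118.224.0
39.173.96.193 AND mask = 39.173.96.0
No, different subnets (217.118.224.0 vs 39.173.96.0)


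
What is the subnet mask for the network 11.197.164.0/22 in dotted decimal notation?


/22 means 22 network bits, 10 host bits
Binary: 11111111111111111111110000000000
Mask: 255.255.252.0


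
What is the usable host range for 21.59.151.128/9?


Network: 21.0.0.0
Broadcast: 21.127.255.255
First usable = network + 1
Last usable = broadcast - 1
Range: 21.0.0.1 to 21.127.255.254


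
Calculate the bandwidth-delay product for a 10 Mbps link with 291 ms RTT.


BDP = bandwidth * RTT
= 10 Mbps * 291 ms
= 10 * 1e6 * 291 / 1000 bits
= 2910000 bits
= 363750 bytes
= 355.2246 KB
BDP = 2910000 bits (363750 bytes)


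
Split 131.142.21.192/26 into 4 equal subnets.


New prefix = 26 + 2 = 28
Each subnet has 16 addresses
  131.142.21.192/28
  131.142.21.208/28
  131.142.21.224/28
  131.142.21.240/28
Subnets: 131.142.21.192/28, 131.142.21.208/28, 131.142.21.224/28, 131.142.21.240/28


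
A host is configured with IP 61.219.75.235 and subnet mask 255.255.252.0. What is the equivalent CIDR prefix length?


Binary: 11111111.11111111.11111100.00000000
Count leading 1s
Prefix: /22


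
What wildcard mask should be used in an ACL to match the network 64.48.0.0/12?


Subnet mask: 255.240.0.0
Wildcard = 255.255.255.255 - subnet mask
255 - 255 = 0
255 - 240 = 15
255 - 0 = 255
255 - 0 = 255
Wildcard: 0.15.255.255


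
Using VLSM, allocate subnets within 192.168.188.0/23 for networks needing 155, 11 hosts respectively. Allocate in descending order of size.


155 hosts -> /24 (254 usable): 192.168.188.0/24
11 hosts -> /28 (14 usable): 192.168.189.0/28
Allocation: 192.168.188.0/24 (155 hosts, 254 usable); 192.168.189.0/28 (11 hosts, 14 usable)


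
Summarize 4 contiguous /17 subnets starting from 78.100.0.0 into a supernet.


Original prefix: /17
Number of subnets: 4 = 2^2
New prefix = 17 - 2 = 15
Supernet: 78.100.0.0/15


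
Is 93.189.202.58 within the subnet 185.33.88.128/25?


Subnet network: 185.33.88.128
Test IP AND mask: 93.189.202.0
No, 93.189.202.58 is not in 185.33.88.128/25


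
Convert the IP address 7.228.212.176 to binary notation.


7 = 00000111
228 = 11100100
212 = 11010100
176 = 10110000
Binary: 00000111.11100100.11010100.10110000


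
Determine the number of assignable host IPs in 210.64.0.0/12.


Host bits = 32 - 12 = 20
Total addresses = 2^20 = 1048576
Usable = total - 2 (network and broadcast)
Usable hosts: 1048574


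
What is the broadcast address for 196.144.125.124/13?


Network: 196.144.0.0/13
Host bits = 19
Set all host bits to 1:
Broadcast: 196.151.255.255


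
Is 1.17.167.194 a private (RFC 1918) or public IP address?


RFC 1918 private ranges:
  10.0.0.0/8 (10.0.0.0 - 10.255.255.255)
  172.16.0.0/12 (172.16.0.0 - 172.31.255.255)
  192.168.0.0/16 (192.168.0.0 - 192.168.255.255)
Public (not in any RFC 1918 range)


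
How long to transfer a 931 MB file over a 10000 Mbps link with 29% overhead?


Effective throughput = 10000 * (1 - 29/100) = 7100 Mbps
File size in Mb = 931 * 8 = 7448 Mb
Time = 7448 / 7100
Time = 1.049 seconds


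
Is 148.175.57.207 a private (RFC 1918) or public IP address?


RFC 1918 private ranges:
  10.0.0.0/8 (10.0.0.0 - 10.255.255.255)
  172.16.0.0/12 (172.16.0.0 - 172.31.255.255)
  192.168.0.0/16 (192.168.0.0 - 192.168.255.255)
Public (not in any RFC 1918 range)


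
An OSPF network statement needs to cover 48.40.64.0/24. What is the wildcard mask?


Subnet mask: 255.255.255.0
Wildcard = 255.255.255.255 - subnet mask
255 - 255 = 0
255 - 255 = 0
255 - 255 = 0
255 - 0 = 255
Wildcard: 0.0.0.255


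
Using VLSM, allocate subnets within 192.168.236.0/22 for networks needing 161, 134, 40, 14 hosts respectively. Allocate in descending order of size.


161 hosts -> /24 (254 usable): 192.168.236.0/24
134 hosts -> /24 (254 usable): 192.168.237.0/24
40 hosts -> /26 (62 usable): 192.168.238.0/26
14 hosts -> /28 (14 usable): 192.168.238.64/28
Allocation: 192.168.236.0/24 (161 hosts, 254 usable); 192.168.237.0/24 (134 hosts, 254 usable); 192.168.238.0/26 (40 hosts, 62 usable); 192.168.238.64/28 (14 hosts, 14 usable)


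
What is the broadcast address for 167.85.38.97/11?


Network: 167.64.0.0/11
Host bits = 21
Set all host bits to 1:
Broadcast: 167.95.255.255


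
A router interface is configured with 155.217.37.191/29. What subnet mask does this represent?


/29 means 29 network bits, 3 host bits
Binary: 11111111111111111111111111111000
Mask: 255.255.255.248


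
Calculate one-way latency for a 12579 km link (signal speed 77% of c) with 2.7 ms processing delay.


Speed = 0.77 * 3e5 km/s = 231000 km/s
Propagation delay = 12579 / 231000 = 0.0545 s = 54.4545 ms
Processing delay = 2.7 ms
Total one-way latency = 57.1545 ms


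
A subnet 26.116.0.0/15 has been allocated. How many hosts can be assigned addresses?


Host bits = 32 - 15 = 17
Total addresses = 2^17 = 131072
Usable = total - 2 (network and broadcast)
Usable hosts: 131070


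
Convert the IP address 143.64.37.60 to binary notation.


143 = 10001111
64 = 01000000
37 = 00100101
60 = 00111100
Binary: 10001111.01000000.00100101.00111100


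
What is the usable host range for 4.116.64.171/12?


Network: 4.112.0.0
Broadcast: 4.127.255.255
First usable = network + 1
Last usable = broadcast - 1
Range: 4.112.0.1 to 4.127.255.254


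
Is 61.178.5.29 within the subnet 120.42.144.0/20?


Subnet network: 120.42.144.0
Test IP AND mask: 61.178.0.0
No, 61.178.5.29 is not in 120.42.144.0/20


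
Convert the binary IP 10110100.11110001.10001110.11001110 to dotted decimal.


10110100 = 180
11110001 = 241
10001110 = 142
11001110 = 206
IP: 180.241.142.206


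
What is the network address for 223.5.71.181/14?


IP:   11011111.00000101.01000111.10110101
Mask: 11111111.11111100.00000000.00000000
AND operation:
Net:  11011111.00000100.00000000.00000000
Network: 223.4.0.0/14


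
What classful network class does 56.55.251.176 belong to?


First octet: 56
Binary: 00111000
0xxxxxxx -> Class A (1-126)
Class A, default mask 255.0.0.0 (/8)


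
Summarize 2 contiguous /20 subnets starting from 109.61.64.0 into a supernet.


Original prefix: /20
Number of subnets: 2 = 2^1
New prefix = 20 - 1 = 19
Supernet: 109.61.64.0/19


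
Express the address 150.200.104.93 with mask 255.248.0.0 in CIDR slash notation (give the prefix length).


Binary: 11111111.11111000.00000000.00000000
Count leading 1s
Prefix: /13


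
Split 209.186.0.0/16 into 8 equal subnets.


New prefix = 16 + 3 = 19
Each subnet has 8192 addresses
  209.186.0.0/19
  209.186.32.0/19
  209.186.64.0/19
  209.186.96.0/19
  209.186.128.0/19
  209.186.160.0/19
  209.186.192.0/19
  209.186.224.0/19
Subnets: 209.186.0.0/19, 209.186.32.0/19, 209.186.64.0/19, 209.186.96.0/19, 209.186.128.0/19, 209.186.160.0/19, 209.186.192.0/19, 209.186.224.0/19


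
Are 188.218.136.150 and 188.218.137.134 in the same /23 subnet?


Mask: 255.255.254.0
188.218.136.150 AND mask = 188.218.136.0
188.218.137.134 AND mask = 188.218.136.0
Yes, same subnet (188.218.136.0)


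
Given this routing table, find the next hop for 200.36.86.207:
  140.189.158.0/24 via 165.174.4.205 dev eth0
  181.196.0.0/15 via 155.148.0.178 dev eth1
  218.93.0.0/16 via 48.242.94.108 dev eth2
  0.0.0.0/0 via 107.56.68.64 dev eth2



Longest prefix match for 200.36.86.207:
  /24 140.189.158.0: no
  /15 181.196.0.0: no
  /16 218.93.0.0: no
  /0 0.0.0.0: MATCH
Selected: next-hop 107.56.68.64 via eth2 (matched /0)


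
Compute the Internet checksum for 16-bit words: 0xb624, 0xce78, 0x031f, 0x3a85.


Sum all words (with carry folding):
+ 0xb624 = 0xb624
+ 0xce78 = 0x849d
+ 0x031f = 0x87bc
+ 0x3a85 = 0xc241
One's complement: ~0xc241
Checksum = 0x3dbe


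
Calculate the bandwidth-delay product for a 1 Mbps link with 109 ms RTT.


BDP = bandwidth * RTT
= 1 Mbps * 109 ms
= 1 * 1e6 * 109 / 1000 bits
= 109000 bits
= 13625 bytes
= 13.3057 KB
BDP = 109000 bits (13625 bytes)


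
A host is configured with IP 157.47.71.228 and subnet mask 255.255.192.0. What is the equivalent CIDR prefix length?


Binary: 11111111.11111111.11000000.00000000
Count leading 1s
Prefix: /18


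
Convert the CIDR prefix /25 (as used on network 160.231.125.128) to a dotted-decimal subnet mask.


/25 means 25 network bits, 7 host bits
Binary: 11111111111111111111111110000000
Mask: 255.255.255.128


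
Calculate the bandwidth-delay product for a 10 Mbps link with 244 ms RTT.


BDP = bandwidth * RTT
= 10 Mbps * 244 ms
= 10 * 1e6 * 244 / 1000 bits
= 2440000 bits
= 305000 bytes
= 297.8516 KB
BDP = 2440000 bits (305000 bytes)


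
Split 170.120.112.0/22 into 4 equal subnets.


New prefix = 22 + 2 = 24
Each subnet has 256 addresses
  170.120.112.0/24
  170.120.113.0/24
  170.120.114.0/24
  170.120.115.0/24
Subnets: 170.120.112.0/24, 170.120.113.0/24, 170.120.114.0/24, 170.120.115.0/24


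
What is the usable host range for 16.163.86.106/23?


Network: 16.163.86.0
Broadcast: 16.163.87.255
First usable = network + 1
Last usable = broadcast - 1
Range: 16.163.86.1 to 16.163.87.254


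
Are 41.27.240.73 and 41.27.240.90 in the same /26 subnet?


Mask: 255.255.255.192
41.27.240.73 AND mask = 41.27.240.64
41.27.240.90 AND mask = 41.27.240.64
Yes, same subnet (41.27.240.64)


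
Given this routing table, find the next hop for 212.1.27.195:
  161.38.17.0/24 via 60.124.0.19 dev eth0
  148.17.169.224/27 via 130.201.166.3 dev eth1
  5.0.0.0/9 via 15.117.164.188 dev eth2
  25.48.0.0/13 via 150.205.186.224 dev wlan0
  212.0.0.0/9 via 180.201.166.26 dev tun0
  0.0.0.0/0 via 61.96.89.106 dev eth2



Longest prefix match for 212.1.27.195:
  /24 161.38.17.0: no
  /27 148.17.169.224: no
  /9 5.0.0.0: no
  /13 25.48.0.0: no
  /9 212.0.0.0: MATCH
  /0 0.0.0.0: MATCH
Selected: next-hop 180.201.166.26 via tun0 (matched /9)


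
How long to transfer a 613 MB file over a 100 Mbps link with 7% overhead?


Effective throughput = 100 * (1 - 7/100) = 93 Mbps
File size in Mb = 613 * 8 = 4904 Mb
Time = 4904 / 93
Time = 52.7312 seconds


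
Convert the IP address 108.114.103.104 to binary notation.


108 = 01101100
114 = 01110010
103 = 01100111
104 = 01101000
Binary: 01101100.01110010.01100111.01101000


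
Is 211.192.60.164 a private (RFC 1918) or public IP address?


RFC 1918 private ranges:
  10.0.0.0/8 (10.0.0.0 - 10.255.255.255)
  172.16.0.0/12 (172.16.0.0 - 172.31.255.255)
  192.168.0.0/16 (192.168.0.0 - 192.168.255.255)
Public (not in any RFC 1918 range)


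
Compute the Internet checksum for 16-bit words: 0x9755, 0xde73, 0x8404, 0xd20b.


Sum all words (with carry folding):
+ 0x9755 = 0x9755
+ 0xde73 = 0x75c9
+ 0x8404 = 0xf9cd
+ 0xd20b = 0xcbd9
One's complement: ~0xcbd9
Checksum = 0x3426


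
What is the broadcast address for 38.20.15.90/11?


Network: 38.0.0.0/11
Host bits = 21
Set all host bits to 1:
Broadcast: 38.31.255.255


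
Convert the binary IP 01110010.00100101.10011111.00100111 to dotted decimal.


01110010 = 114
00100101 = 37
10011111 = 159
00100111 = 39
IP: 114.37.159.39


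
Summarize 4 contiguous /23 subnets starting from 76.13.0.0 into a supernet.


Original prefix: /23
Number of subnets: 4 = 2^2
New prefix = 23 - 2 = 21
Supernet: 76.13.0.0/21


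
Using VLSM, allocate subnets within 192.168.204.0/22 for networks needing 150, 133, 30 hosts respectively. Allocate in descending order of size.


150 hosts -> /24 (254 usable): 192.168.204.0/24
133 hosts -> /24 (254 usable): 192.168.205.0/24
30 hosts -> /27 (30 usable): 192.168.206.0/27
Allocation: 192.168.204.0/24 (150 hosts, 254 usable); 192.168.205.0/24 (133 hosts, 254 usable); 192.168.206.0/27 (30 hosts, 30 usable)


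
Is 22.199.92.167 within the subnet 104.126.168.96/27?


Subnet network: 104.126.168.96
Test IP AND mask: 22.199.92.160
No, 22.199.92.167 is not in 104.126.168.96/27


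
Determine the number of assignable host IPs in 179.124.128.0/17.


Host bits = 32 - 17 = 15
Total addresses = 2^15 = 32768
Usable = total - 2 (network and broadcast)
Usable hosts: 32766


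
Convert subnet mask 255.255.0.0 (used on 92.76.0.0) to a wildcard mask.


Subnet mask: 255.255.0.0
Wildcard = 255.255.255.255 - subnet mask
255 - 255 = 0
255 - 255 = 0
255 - 0 = 255
255 - 0 = 255
Wildcard: 0.0.255.255


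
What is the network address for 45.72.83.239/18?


IP:   00101101.01001000.01010011.11101111
Mask: 11111111.11111111.11000000.00000000
AND operation:
Net:  00101101.01001000.01000000.00000000
Network: 45.72.64.0/18


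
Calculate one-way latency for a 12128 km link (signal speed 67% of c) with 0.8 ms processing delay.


Speed = 0.67 * 3e5 km/s = 201000 km/s
Propagation delay = 12128 / 201000 = 0.0603 s = 60.3383 ms
Processing delay = 0.8 ms
Total one-way latency = 61.1383 ms


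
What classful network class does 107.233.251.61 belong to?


First octet: 107
Binary: 01101011
0xxxxxxx -> Class A (1-126)
Class A, default mask 255.0.0.0 (/8)


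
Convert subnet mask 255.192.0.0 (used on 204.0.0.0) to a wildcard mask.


Subnet mask: 255.192.0.0
Wildcard = 255.255.255.255 - subnet mask
255 - 255 = 0
255 - 192 = 63
255 - 0 = 255
255 - 0 = 255
Wildcard: 0.63.255.255


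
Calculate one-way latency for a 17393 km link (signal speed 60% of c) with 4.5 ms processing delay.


Speed = 0.6 * 3e5 km/s = 180000 km/s
Propagation delay = 17393 / 180000 = 0.0966 s = 96.6278 ms
Processing delay = 4.5 ms
Total one-way latency = 101.1278 ms


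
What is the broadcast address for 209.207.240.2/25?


Network: 209.207.240.0/25
Host bits = 7
Set all host bits to 1:
Broadcast: 209.207.240.127


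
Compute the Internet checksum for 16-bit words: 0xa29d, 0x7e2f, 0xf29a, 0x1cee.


Sum all words (with carry folding):
+ 0xa29d = 0xa29d
+ 0x7e2f = 0x20cd
+ 0xf29a = 0x1368
+ 0x1cee = 0x3056
One's complement: ~0x3056
Checksum = 0xcfa9


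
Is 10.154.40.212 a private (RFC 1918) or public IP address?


RFC 1918 private ranges:
  10.0.0.0/8 (10.0.0.0 - 10.255.255.255)
  172.16.0.0/12 (172.16.0.0 - 172.31.255.255)
  192.168.0.0/16 (192.168.0.0 - 192.168.255.255)
Private (in 10.0.0.0/8)


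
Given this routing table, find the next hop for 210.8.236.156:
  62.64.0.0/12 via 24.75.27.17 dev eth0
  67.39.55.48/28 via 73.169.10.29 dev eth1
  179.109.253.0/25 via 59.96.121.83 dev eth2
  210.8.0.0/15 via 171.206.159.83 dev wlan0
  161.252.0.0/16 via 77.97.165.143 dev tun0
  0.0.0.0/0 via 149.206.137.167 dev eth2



Longest prefix match for 210.8.236.156:
  /12 62.64.0.0: no
  /28 67.39.55.48: no
  /25 179.109.253.0: no
  /15 210.8.0.0: MATCH
  /16 161.252.0.0: no
  /0 0.0.0.0: MATCH
Selected: next-hop 171.206.159.83 via wlan0 (matched /15)


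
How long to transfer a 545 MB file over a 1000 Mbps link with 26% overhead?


Effective throughput = 1000 * (1 - 26/100) = 740 Mbps
File size in Mb = 545 * 8 = 4360 Mb
Time = 4360 / 740
Time = 5.8919 seconds


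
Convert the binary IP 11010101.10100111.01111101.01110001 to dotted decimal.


11010101 = 213
10100111 = 167
01111101 = 125
01110001 = 113
IP: 213.167.125.113


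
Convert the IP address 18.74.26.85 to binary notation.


18 = 00010010
74 = 01001010
26 = 00011010
85 = 01010101
Binary: 00010010.01001010.00011010.01010101


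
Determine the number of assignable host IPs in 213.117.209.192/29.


Host bits = 32 - 29 = 3
Total addresses = 2^3 = 8
Usable = total - 2 (network and broadcast)
Usable hosts: 6


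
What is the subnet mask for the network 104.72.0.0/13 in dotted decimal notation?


/13 means 13 network bits, 19 host bits
Binary: 11111111111110000000000000000000
Mask: 255.248.0.0


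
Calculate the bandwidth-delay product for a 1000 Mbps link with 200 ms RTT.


BDP = bandwidth * RTT
= 1000 Mbps * 200 ms
= 1000 * 1e6 * 200 / 1000 bits
= 200000000 bits
= 25000000 bytes
= 24414.0625 KB
BDP = 200000000 bits (25000000 bytes)


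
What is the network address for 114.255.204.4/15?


IP:   01110010.11111111.11001100.00000100
Mask: 11111111.11111110.00000000.00000000
AND operation:
Net:  01110010.11111110.00000000.00000000
Network: 114.254.0.0/15


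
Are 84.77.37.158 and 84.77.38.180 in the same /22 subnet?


Mask: 255.255.252.0
84.77.37.158 AND mask = 84.77.36.0
84.77.38.180 AND mask = 84.77.36.0
Yes, same subnet (84.77.36.0)


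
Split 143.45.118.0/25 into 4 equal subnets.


New prefix = 25 + 2 = 27
Each subnet has 32 addresses
  143.45.118.0/27
  143.45.118.32/27
  143.45.118.64/27
  143.45.118.96/27
Subnets: 143.45.118.0/27, 143.45.118.32/27, 143.45.118.64/27, 143.45.118.96/27


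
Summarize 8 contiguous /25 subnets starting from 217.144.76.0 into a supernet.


Original prefix: /25
Number of subnets: 8 = 2^3
New prefix = 25 - 3 = 22
Supernet: 217.144.76.0/22


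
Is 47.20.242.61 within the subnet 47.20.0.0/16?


Subnet network: 47.20.0.0
Test IP AND mask: 47.20.0.0
Yes, 47.20.242.61 is in 47.20.0.0/16


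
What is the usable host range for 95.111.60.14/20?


Network: 95.111.48.0
Broadcast: 95.111.63.255
First usable = network + 1
Last usable = broadcast - 1
Range: 95.111.48.1 to 95.111.63.254


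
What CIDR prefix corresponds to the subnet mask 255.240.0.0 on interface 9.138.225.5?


Binary: 11111111.11110000.00000000.00000000
Count leading 1s
Prefix: /12


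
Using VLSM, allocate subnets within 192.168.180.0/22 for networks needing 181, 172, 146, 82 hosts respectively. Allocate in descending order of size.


181 hosts -> /24 (254 usable): 192.168.180.0/24
172 hosts -> /24 (254 usable): 192.168.181.0/24
146 hosts -> /24 (254 usable): 192.168.182.0/24
82 hosts -> /25 (126 usable): 192.168.183.0/25
Allocation: 192.168.180.0/24 (181 hosts, 254 usable); 192.168.181.0/24 (172 hosts, 254 usable); 192.168.182.0/24 (146 hosts, 254 usable); 192.168.183.0/25 (82 hosts, 126 usable)


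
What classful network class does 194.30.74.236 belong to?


First octet: 194
Binary: 11000010
110xxxxx -> Class C (192-223)
Class C, default mask 255.255.255.0 (/24)


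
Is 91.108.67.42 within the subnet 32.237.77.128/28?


Subnet network: 32.237.77.128
Test IP AND mask: 91.108.67.32
No, 91.108.67.42 is not in 32.237.77.128/28


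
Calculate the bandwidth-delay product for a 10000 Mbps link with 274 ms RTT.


BDP = bandwidth * RTT
= 10000 Mbps * 274 ms
= 10000 * 1e6 * 274 / 1000 bits
= 2740000000 bits
= 342500000 bytes
= 334472.6562 KB
BDP = 2740000000 bits (342500000 bytes)


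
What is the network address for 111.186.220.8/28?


IP:   01101111.10111010.11011100.00001000
Mask: 11111111.11111111.11111111.11110000
AND operation:
Net:  01101111.10111010.11011100.00000000
Network: 111.186.220.0/28


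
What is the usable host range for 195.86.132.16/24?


Network: 195.86.132.0
Broadcast: 195.86.132.255
First usable = network + 1
Last usable = broadcast - 1
Range: 195.86.132.1 to 195.86.132.254


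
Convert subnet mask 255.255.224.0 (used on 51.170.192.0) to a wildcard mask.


Subnet mask: 255.255.224.0
Wildcard = 255.255.255.255 - subnet mask
255 - 255 = 0
255 - 255 = 0
255 - 224 = 31
255 - 0 = 255
Wildcard: 0.0.31.255


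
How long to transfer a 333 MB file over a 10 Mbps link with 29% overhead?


Effective throughput = 10 * (1 - 29/100) = 7.1 Mbps
File size in Mb = 333 * 8 = 2664 Mb
Time = 2664 / 7.1
Time = 375.2113 seconds


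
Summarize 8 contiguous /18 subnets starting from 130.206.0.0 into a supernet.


Original prefix: /18
Number of subnets: 8 = 2^3
New prefix = 18 - 3 = 15
Supernet: 130.206.0.0/15


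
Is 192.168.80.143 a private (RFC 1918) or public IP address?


RFC 1918 private ranges:
  10.0.0.0/8 (10.0.0.0 - 10.255.255.255)
  172.16.0.0/12 (172.16.0.0 - 172.31.255.255)
  192.168.0.0/16 (192.168.0.0 - 192.168.255.255)
Private (in 192.168.0.0/16)


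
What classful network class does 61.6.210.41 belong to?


First octet: 61
Binary: 00111101
0xxxxxxx -> Class A (1-126)
Class A, default mask 255.0.0.0 (/8)


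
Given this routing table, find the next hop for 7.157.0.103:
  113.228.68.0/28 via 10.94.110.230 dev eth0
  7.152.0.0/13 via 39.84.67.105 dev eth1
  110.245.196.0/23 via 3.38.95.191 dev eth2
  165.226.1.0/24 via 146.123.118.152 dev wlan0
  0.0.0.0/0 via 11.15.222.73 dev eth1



Longest prefix match for 7.157.0.103:
  /28 113.228.68.0: no
  /13 7.152.0.0: MATCH
  /23 110.245.196.0: no
  /24 165.226.1.0: no
  /0 0.0.0.0: MATCH
Selected: next-hop 39.84.67.105 via eth1 (matched /13)


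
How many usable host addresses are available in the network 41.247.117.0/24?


Host bits = 32 - 24 = 8
Total addresses = 2^8 = 256
Usable = total - 2 (network and broadcast)
Usable hosts: 254


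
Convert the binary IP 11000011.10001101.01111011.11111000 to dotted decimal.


11000011 = 195
10001101 = 141
01111011 = 123
11111000 = 248
IP: 195.141.123.248


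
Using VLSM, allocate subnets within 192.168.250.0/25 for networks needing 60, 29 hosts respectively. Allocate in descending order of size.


60 hosts -> /26 (62 usable): 192.168.250.0/26
29 hosts -> /27 (30 usable): 192.168.250.64/27
Allocation: 192.168.250.0/26 (60 hosts, 62 usable); 192.168.250.64/27 (29 hosts, 30 usable)


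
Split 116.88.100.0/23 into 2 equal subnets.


New prefix = 23 + 1 = 24
Each subnet has 256 addresses
  116.88.100.0/24
  116.88.101.0/24
Subnets: 116.88.100.0/24, 116.88.101.0/24


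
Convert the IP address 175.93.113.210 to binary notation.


175 = 10101111
93 = 01011101
113 = 01110001
210 = 11010010
Binary: 10101111.01011101.01110001.11010010


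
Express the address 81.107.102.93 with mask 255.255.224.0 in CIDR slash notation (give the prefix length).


Binary: 11111111.11111111.11100000.00000000
Count leading 1s
Prefix: /19


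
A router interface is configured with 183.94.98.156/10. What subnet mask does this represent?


/10 means 10 network bits, 22 host bits
Binary: 11111111110000000000000000000000
Mask: 255.192.0.0


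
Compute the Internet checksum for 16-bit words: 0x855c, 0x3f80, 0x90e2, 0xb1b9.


Sum all words (with carry folding):
+ 0x855c = 0x855c
+ 0x3f80 = 0xc4dc
+ 0x90e2 = 0x55bf
+ 0xb1b9 = 0x0779
One's complement: ~0x0779
Checksum = 0xf886


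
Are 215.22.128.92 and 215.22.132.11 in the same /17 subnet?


Mask: 255.255.128.0
215.22.128.92 AND mask = 215.22.128.0
215.22.132.11 AND mask = 215.22.128.0
Yes, same subnet (215.22.128.0)


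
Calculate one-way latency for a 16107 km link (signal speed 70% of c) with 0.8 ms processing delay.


Speed = 0.7 * 3e5 km/s = 210000 km/s
Propagation delay = 16107 / 210000 = 0.0767 s = 76.7 ms
Processing delay = 0.8 ms
Total one-way latency = 77.5 ms


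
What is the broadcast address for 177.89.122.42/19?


Network: 177.89.96.0/19
Host bits = 13
Set all host bits to 1:
Broadcast: 177.89.127.255


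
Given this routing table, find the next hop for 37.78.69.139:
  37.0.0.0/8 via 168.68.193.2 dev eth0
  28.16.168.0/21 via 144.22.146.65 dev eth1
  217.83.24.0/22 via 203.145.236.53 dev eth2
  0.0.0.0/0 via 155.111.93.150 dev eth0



Longest prefix match for 37.78.69.139:
  /8 37.0.0.0: MATCH
  /21 28.16.168.0: no
  /22 217.83.24.0: no
  /0 0.0.0.0: MATCH
Selected: next-hop 168.68.193.2 via eth0 (matched /8)


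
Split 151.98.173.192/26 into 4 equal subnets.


New prefix = 26 + 2 = 28
Each subnet has 16 addresses
  151.98.173.192/28
  151.98.173.208/28
  151.98.173.224/28
  151.98.173.240/28
Subnets: 151.98.173.192/28, 151.98.173.208/28, 151.98.173.224/28, 151.98.173.240/28


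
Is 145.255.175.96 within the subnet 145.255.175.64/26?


Subnet network: 145.255.175.64
Test IP AND mask: 145.255.175.64
Yes, 145.255.175.96 is in 145.255.175.64/26


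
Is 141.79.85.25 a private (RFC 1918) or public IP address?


RFC 1918 private ranges:
  10.0.0.0/8 (10.0.0.0 - 10.255.255.255)
  172.16.0.0/12 (172.16.0.0 - 172.31.255.255)
  192.168.0.0/16 (192.168.0.0 - 192.168.255.255)
Public (not in any RFC 1918 range)


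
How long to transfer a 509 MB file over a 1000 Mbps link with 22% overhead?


Effective throughput = 1000 * (1 - 22/100) = 780 Mbps
File size in Mb = 509 * 8 = 4072 Mb
Time = 4072 / 780
Time = 5.2205 seconds


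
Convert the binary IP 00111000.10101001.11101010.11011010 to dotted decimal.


00111000 = 56
10101001 = 169
11101010 = 234
11011010 = 218
IP: 56.169.234.218


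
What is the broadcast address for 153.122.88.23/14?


Network: 153.120.0.0/14
Host bits = 18
Set all host bits to 1:
Broadcast: 153.123.255.255


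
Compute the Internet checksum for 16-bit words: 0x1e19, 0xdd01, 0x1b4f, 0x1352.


Sum all words (with carry folding):
+ 0x1e19 = 0x1e19
+ 0xdd01 = 0xfb1a
+ 0x1b4f = 0x166a
+ 0x1352 = 0x29bc
One's complement: ~0x29bc
Checksum = 0xd643


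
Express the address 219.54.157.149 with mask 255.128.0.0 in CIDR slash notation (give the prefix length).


Binary: 11111111.10000000.00000000.00000000
Count leading 1s
Prefix: /9


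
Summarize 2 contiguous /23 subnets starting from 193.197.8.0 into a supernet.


Original prefix: /23
Number of subnets: 2 = 2^1
New prefix = 23 - 1 = 22
Supernet: 193.197.8.0/22


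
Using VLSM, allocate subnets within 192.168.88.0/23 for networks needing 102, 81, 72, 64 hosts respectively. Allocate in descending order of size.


102 hosts -> /25 (126 usable): 192.168.88.0/25
81 hosts -> /25 (126 usable): 192.168.88.128/25
72 hosts -> /25 (126 usable): 192.168.89.0/25
64 hosts -> /25 (126 usable): 192.168.89.128/25
Allocation: 192.168.88.0/25 (102 hosts, 126 usable); 192.168.88.128/25 (81 hosts, 126 usable); 192.168.89.0/25 (72 hosts, 126 usable); 192.168.89.128/25 (64 hosts, 126 usable)


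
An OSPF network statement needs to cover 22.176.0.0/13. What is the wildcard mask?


Subnet mask: 255.248.0.0
Wildcard = 255.255.255.255 - subnet mask
255 - 255 = 0
255 - 248 = 7
255 - 0 = 255
255 - 0 = 255
Wildcard: 0.7.255.255


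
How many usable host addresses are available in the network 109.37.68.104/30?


Host bits = 32 - 30 = 2
Total addresses = 2^2 = 4
Usable = total - 2 (network and broadcast)
Usable hosts: 2


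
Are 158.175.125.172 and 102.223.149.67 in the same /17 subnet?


Mask: 255.255.128.0
158.175.125.172 AND mask = 158.175.0.0
102.223.149.67 AND mask = 102.223.128.0
No, different subnets (158.175.0.0 vs 102.223.128.0)


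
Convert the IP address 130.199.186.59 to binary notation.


130 = 10000010
199 = 11000111
186 = 10111010
59 = 00111011
Binary: 10000010.11000111.10111010.00111011


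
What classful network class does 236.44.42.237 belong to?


First octet: 236
Binary: 11101100
1110xxxx -> Class D (224-239)
Class D (multicast), default mask N/A


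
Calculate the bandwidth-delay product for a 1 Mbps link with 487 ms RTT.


BDP = bandwidth * RTT
= 1 Mbps * 487 ms
= 1 * 1e6 * 487 / 1000 bits
= 487000 bits
= 60875 bytes
= 59.4482 KB
BDP = 487000 bits (60875 bytes)


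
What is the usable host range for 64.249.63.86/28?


Network: 64.249.63.80
Broadcast: 64.249.63.95
First usable = network + 1
Last usable = broadcast - 1
Range: 64.249.63.81 to 64.249.63.94


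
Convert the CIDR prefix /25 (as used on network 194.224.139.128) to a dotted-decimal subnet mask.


/25 means 25 network bits, 7 host bits
Binary: 11111111111111111111111110000000
Mask: 255.255.255.128


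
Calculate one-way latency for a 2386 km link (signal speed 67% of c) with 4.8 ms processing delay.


Speed = 0.67 * 3e5 km/s = 201000 km/s
Propagation delay = 2386 / 201000 = 0.0119 s = 11.8706 ms
Processing delay = 4.8 ms
Total one-way latency = 16.6706 ms


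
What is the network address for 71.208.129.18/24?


IP:   01000111.11010000.10000001.00010010
Mask: 11111111.11111111.11111111.00000000
AND operation:
Net:  01000111.11010000.10000001.00000000
Network: 71.208.129.0/24


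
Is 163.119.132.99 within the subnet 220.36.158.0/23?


Subnet network: 220.36.158.0
Test IP AND mask: 163.119.132.0
No, 163.119.132.99 is not in 220.36.158.0/23


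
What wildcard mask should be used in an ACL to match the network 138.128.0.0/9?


Subnet mask: 255.128.0.0
Wildcard = 255.255.255.255 - subnet mask
255 - 255 = 0
255 - 128 = 127
255 - 0 = 255
255 - 0 = 255
Wildcard: 0.127.255.255


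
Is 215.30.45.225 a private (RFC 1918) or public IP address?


RFC 1918 private ranges:
  10.0.0.0/8 (10.0.0.0 - 10.255.255.255)
  172.16.0.0/12 (172.16.0.0 - 172.31.255.255)
  192.168.0.0/16 (192.168.0.0 - 192.168.255.255)
Public (not in any RFC 1918 range)


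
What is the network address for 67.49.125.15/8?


IP:   01000011.00110001.01111101.00001111
Mask: 11111111.00000000.00000000.00000000
AND operation:
Net:  01000011.00000000.00000000.00000000
Network: 67.0.0.0/8


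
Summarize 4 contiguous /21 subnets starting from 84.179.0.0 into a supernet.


Original prefix: /21
Number of subnets: 4 = 2^2
New prefix = 21 - 2 = 19
Supernet: 84.179.0.0/19


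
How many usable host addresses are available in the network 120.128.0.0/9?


Host bits = 32 - 9 = 23
Total addresses = 2^23 = 8388608
Usable = total - 2 (network and broadcast)
Usable hosts: 8388606


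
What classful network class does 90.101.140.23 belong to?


First octet: 90
Binary: 01011010
0xxxxxxx -> Class A (1-126)
Class A, default mask 255.0.0.0 (/8)


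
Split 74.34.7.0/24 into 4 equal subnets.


New prefix = 24 + 2 = 26
Each subnet has 64 addresses
  74.34.7.0/26
  74.34.7.64/26
  74.34.7.128/26
  74.34.7.192/26
Subnets: 74.34.7.0/26, 74.34.7.64/26, 74.34.7.128/26, 74.34.7.192/26


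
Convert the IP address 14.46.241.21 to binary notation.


14 = 00001110
46 = 00101110
241 = 11110001
21 = 00010101
Binary: 00001110.00101110.11110001.00010101


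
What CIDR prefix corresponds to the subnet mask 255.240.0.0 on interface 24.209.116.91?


Binary: 11111111.11110000.00000000.00000000
Count leading 1s
Prefix: /12


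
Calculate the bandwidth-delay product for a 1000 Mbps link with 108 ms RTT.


BDP = bandwidth * RTT
= 1000 Mbps * 108 ms
= 1000 * 1e6 * 108 / 1000 bits
= 108000000 bits
= 13500000 bytes
= 13183.5938 KB
BDP = 108000000 bits (13500000 bytes)


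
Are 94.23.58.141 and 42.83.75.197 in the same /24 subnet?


Mask: 255.255.255.0
94.23.58.141 AND mask = 94.23.58.0
42.83.75.197 AND mask = 42.83.75.0
No, different subnets (94.23.58.0 vs 42.83.75.0)


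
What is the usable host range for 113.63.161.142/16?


Network: 113.63.0.0
Broadcast: 113.63.255.255
First usable = network + 1
Last usable = broadcast - 1
Range: 113.63.0.1 to 113.63.255.254


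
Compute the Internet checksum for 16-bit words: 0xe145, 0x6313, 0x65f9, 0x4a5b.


Sum all words (with carry folding):
+ 0xe145 = 0xe145
+ 0x6313 = 0x4459
+ 0x65f9 = 0xaa52
+ 0x4a5b = 0xf4ad
One's complement: ~0xf4ad
Checksum = 0x0b52


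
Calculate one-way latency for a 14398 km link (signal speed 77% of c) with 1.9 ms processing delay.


Speed = 0.77 * 3e5 km/s = 231000 km/s
Propagation delay = 14398 / 231000 = 0.0623 s = 62.329 ms
Processing delay = 1.9 ms
Total one-way latency = 64.229 ms


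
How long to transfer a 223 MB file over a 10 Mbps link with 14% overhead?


Effective throughput = 10 * (1 - 14/100) = 8.6 Mbps
File size in Mb = 223 * 8 = 1784 Mb
Time = 1784 / 8.6
Time = 207.4419 seconds


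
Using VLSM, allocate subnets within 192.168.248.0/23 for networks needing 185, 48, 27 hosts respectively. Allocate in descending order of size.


185 hosts -> /24 (254 usable): 192.168.248.0/24
48 hosts -> /26 (62 usable): 192.168.249.0/26
27 hosts -> /27 (30 usable): 192.168.249.64/27
Allocation: 192.168.248.0/24 (185 hosts, 254 usable); 192.168.249.0/26 (48 hosts, 62 usable); 192.168.249.64/27 (27 hosts, 30 usable)


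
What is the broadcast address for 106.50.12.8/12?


Network: 106.48.0.0/12
Host bits = 20
Set all host bits to 1:
Broadcast: 106.63.255.255


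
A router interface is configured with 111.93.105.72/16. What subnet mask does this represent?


/16 means 16 network bits, 16 host bits
Binary: 11111111111111110000000000000000
Mask: 255.255.0.0


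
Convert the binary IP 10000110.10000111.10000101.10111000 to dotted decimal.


10000110 = 134
10000111 = 135
10000101 = 133
10111000 = 184
IP: 134.135.133.184


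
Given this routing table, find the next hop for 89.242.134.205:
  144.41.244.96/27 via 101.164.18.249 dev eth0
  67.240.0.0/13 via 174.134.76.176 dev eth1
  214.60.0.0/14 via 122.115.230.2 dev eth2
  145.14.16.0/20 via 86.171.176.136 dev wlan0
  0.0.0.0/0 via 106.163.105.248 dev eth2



Longest prefix match for 89.242.134.205:
  /27 144.41.244.96: no
  /13 67.240.0.0: no
  /14 214.60.0.0: no
  /20 145.14.16.0: no
  /0 0.0.0.0: MATCH
Selected: next-hop 106.163.105.248 via eth2 (matched /0)


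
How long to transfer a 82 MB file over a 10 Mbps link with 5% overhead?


Effective throughput = 10 * (1 - 5/100) = 9.5 Mbps
File size in Mb = 82 * 8 = 656 Mb
Time = 656 / 9.5
Time = 69.0526 seconds


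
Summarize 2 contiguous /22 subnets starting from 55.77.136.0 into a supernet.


Original prefix: /22
Number of subnets: 2 = 2^1
New prefix = 22 - 1 = 21
Supernet: 55.77.136.0/21
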